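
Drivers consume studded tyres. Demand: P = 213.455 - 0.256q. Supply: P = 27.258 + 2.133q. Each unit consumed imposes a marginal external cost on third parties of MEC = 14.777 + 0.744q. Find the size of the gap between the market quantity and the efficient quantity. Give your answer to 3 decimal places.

23.225 units

Market equilibrium (private): 27.258 + 2.133q = 213.455 - 0.256q → q_m = 77.9393.
Social marginal benefit = demand − MEC = 198.678 - q.
Set SMB = MC: 198.678 - q = 27.258 + 2.133q → q* = 54.7143.
Gap = |77.9393 − 54.7143| = 23.2250.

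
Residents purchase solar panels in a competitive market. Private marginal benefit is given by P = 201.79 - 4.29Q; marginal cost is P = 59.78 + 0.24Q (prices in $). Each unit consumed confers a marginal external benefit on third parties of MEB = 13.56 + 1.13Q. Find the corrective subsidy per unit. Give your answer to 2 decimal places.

Social marginal benefit = demand + MEB = 215.35 - 3.16Q.
Set SMB = MC: 215.35 - 3.16Q = 59.78 + 0.24Q → Q* = 45.7559.
The Pigouvian subsidy equals MEB at Q*: 13.56 + 1.13×45.7559 = 65.2642.

subsidy = $65.26 per unit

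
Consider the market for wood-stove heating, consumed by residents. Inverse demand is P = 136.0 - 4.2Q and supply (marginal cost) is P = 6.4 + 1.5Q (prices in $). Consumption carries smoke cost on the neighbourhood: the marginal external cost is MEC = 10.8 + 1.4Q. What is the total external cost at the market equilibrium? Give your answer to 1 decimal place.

$607.4

Market equilibrium (private): 6.4 + 1.5Q = 136.0 - 4.2Q → Q_m = 22.7368.
Total external cost = ∫₀^{Q_m} (10.8 + 1.4Q) dQ = 10.8×22.7368 + ½×1.4×22.7368² = 607.4309.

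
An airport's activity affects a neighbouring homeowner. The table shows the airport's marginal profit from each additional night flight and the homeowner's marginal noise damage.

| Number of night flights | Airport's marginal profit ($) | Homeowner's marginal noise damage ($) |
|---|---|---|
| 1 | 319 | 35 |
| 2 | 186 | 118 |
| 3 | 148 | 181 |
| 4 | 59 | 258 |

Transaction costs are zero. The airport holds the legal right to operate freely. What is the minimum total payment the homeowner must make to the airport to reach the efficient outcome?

Left alone the airport would choose level 4 (marginal profit stays positive).
Efficient level: k* = 2 (marginal profit ≥ marginal noise damage through 2).
The homeowner must at least cover the airport's forgone profit from cutting 4→2: 148 + 59 = 207.

$207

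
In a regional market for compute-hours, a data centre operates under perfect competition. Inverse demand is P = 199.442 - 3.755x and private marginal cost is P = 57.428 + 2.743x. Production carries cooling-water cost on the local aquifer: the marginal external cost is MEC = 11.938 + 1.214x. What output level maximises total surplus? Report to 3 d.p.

x* = 16.867

Social marginal cost = private MC + MEC = 69.366 + 3.957x.
Set SMC = demand: 69.366 + 3.957x = 199.442 - 3.755x → x* = 16.8667.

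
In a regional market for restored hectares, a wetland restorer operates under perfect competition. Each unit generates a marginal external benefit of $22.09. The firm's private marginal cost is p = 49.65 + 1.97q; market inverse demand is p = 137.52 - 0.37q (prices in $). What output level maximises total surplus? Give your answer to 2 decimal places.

Social marginal cost = private MC − MEB = 27.56 + 1.97q.
Set SMC = demand: 27.56 + 1.97q = 137.52 - 0.37q → q* = 46.9915.

q* = 46.99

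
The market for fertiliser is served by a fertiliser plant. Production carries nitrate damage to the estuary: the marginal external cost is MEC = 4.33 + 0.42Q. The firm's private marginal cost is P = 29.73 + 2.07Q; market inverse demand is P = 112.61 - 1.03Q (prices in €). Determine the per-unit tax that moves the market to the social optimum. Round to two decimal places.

Social marginal cost = private MC + MEC = 34.06 + 2.49Q.
Set SMC = demand: 34.06 + 2.49Q = 112.61 - 1.03Q → Q* = 22.3153.
The Pigouvian tax equals MEC at Q*: 4.33 + 0.42×22.3153 = 13.7024.

tax = €13.70 per unit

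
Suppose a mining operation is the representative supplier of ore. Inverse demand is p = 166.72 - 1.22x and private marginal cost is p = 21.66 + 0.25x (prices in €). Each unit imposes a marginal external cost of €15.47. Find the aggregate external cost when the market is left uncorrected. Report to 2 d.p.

Market equilibrium (private): 21.66 + 0.25x = 166.72 - 1.22x → x_m = 98.6803.
Total external cost = MEC × x_m = 15.47 × 98.6803 = 1526.5842.

€1526.58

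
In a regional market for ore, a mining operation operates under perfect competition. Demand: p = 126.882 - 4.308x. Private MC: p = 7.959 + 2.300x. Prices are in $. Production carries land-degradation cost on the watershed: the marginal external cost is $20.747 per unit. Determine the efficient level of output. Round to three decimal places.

Social marginal cost = private MC + MEC = 28.706 + 2.300x.
Set SMC = demand: 28.706 + 2.300x = 126.882 - 4.308x → x* = 14.8571.

x* = 14.857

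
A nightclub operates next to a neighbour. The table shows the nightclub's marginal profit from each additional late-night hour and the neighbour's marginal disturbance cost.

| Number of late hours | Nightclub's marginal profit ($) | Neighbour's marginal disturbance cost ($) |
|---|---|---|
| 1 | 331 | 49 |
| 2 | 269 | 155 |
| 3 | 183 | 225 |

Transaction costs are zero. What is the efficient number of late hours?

2

Bargaining reaches the level where marginal profit last exceeds marginal disturbance cost.
That holds through level 2 (269 ≥ 155) but not at 3 (183 < 225).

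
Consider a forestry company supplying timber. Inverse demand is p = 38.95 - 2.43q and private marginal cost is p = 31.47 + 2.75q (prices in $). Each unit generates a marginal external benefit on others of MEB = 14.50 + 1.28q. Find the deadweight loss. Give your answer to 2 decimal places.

DWL = $34.27

Market equilibrium (private): 31.47 + 2.75q = 38.95 - 2.43q → q_m = 1.4440.
Social marginal cost = private MC − MEB = 16.97 + 1.47q.
Set SMC = demand: 16.97 + 1.47q = 38.95 - 2.43q → q* = 5.6359.
The loss is the area between SMC and demand from q* to q_m; with linear curves that's a triangle of height MEB(q_m).
DWL = ½ × 4.1919 × 16.3483 = 34.2652.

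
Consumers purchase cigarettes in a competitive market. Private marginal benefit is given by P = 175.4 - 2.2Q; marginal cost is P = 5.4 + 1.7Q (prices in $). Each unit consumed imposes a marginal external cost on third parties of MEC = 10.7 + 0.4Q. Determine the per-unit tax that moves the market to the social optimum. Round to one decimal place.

Social marginal benefit = demand − MEC = 164.7 - 2.6Q.
Set SMB = MC: 164.7 - 2.6Q = 5.4 + 1.7Q → Q* = 37.0465.
The Pigouvian tax equals MEC at Q*: 10.7 + 0.4×37.0465 = 25.5186.

tax = $25.5 per unit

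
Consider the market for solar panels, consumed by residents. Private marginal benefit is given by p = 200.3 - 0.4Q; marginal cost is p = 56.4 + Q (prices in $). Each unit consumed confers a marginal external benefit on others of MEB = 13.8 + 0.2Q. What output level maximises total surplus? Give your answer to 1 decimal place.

Social marginal benefit = demand + MEB = 214.1 - 0.2Q.
Set SMB = MC: 214.1 - 0.2Q = 56.4 + Q → Q* = 131.4167.

Q* = 131.4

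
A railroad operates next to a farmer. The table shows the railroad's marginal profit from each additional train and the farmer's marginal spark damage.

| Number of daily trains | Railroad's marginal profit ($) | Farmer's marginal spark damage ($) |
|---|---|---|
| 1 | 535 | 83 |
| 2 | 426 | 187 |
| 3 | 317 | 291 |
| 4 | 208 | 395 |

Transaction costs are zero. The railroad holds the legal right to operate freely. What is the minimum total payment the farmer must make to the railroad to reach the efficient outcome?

Left alone the railroad would choose level 4 (marginal profit stays positive).
Efficient level: k* = 3 (marginal profit ≥ marginal spark damage through 3).
The farmer must at least cover the railroad's forgone profit from cutting 4→3: 208 = 208.

$208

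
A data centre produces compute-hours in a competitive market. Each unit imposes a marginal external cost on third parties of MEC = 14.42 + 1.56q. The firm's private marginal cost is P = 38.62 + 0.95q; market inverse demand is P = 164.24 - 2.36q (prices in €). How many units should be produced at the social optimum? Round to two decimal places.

q* = 22.83

Social marginal cost = private MC + MEC = 53.04 + 2.51q.
Set SMC = demand: 53.04 + 2.51q = 164.24 - 2.36q → q* = 22.8337.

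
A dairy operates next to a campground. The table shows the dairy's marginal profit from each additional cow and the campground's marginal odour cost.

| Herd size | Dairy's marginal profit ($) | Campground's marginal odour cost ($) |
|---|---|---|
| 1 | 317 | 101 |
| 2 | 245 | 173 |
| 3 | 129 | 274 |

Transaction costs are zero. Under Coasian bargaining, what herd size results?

2

Bargaining reaches the level where marginal profit last exceeds marginal odour cost.
That holds through level 2 (245 ≥ 173) but not at 3 (129 < 274).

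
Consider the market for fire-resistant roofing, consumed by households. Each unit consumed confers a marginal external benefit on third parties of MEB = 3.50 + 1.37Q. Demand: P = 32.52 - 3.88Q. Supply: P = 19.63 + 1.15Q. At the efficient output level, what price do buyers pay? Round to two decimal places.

P = 15.14

Social marginal benefit = demand + MEB = 36.02 - 2.51Q.
Set SMB = MC: 36.02 - 2.51Q = 19.63 + 1.15Q → Q* = 4.4781.
Consumer price on the demand curve at Q*: 32.52 − 3.88×4.4781 = 15.1450.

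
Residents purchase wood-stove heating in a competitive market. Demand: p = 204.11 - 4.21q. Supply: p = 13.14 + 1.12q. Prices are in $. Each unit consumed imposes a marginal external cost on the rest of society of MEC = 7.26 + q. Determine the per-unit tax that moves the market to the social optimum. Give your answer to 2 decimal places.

Social marginal benefit = demand − MEC = 196.85 - 5.21q.
Set SMB = MC: 196.85 - 5.21q = 13.14 + 1.12q → q* = 29.0221.
The Pigouvian tax equals MEC at q*: 7.26 + 1.00×29.0221 = 36.2821.

tax = $36.28 per unit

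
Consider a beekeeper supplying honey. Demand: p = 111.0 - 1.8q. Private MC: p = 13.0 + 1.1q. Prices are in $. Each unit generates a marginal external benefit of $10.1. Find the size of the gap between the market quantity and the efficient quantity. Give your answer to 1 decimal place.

3.5 units

Market equilibrium (private): 13.0 + 1.1q = 111.0 - 1.8q → q_m = 33.7931.
Social marginal cost = private MC − MEB = 2.9 + 1.1q.
Set SMC = demand: 2.9 + 1.1q = 111.0 - 1.8q → q* = 37.2759.
Gap = |33.7931 − 37.2759| = 3.4828.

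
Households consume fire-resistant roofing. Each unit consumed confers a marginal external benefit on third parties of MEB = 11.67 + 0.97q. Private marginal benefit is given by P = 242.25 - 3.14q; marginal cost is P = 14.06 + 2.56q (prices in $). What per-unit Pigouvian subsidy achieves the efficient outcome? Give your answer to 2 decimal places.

subsidy = $60.86 per unit

Social marginal benefit = demand + MEB = 253.92 - 2.17q.
Set SMB = MC: 253.92 - 2.17q = 14.06 + 2.56q → q* = 50.7104.
The Pigouvian subsidy equals MEB at q*: 11.67 + 0.97×50.7104 = 60.8591.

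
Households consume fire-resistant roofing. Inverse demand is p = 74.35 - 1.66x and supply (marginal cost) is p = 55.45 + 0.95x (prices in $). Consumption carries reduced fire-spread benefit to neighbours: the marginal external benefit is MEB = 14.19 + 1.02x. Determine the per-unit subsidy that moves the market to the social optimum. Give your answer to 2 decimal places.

Social marginal benefit = demand + MEB = 88.54 - 0.64x.
Set SMB = MC: 88.54 - 0.64x = 55.45 + 0.95x → x* = 20.8113.
The Pigouvian subsidy equals MEB at x*: 14.19 + 1.02×20.8113 = 35.4175.

subsidy = $35.42 per unit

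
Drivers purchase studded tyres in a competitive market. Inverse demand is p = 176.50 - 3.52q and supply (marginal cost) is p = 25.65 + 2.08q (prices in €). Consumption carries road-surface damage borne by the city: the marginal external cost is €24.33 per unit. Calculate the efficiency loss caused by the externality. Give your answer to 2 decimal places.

Market equilibrium (private): 25.65 + 2.08q = 176.50 - 3.52q → q_m = 26.9375.
Social marginal benefit = demand − MEC = 152.17 - 3.52q.
Set SMB = MC: 152.17 - 3.52q = 25.65 + 2.08q → q* = 22.5929.
The loss is the area between SMB and MC from q* to q_m; with linear curves that's a triangle of height MEC(q_m).
DWL = ½ × 4.3446 × 24.3300 = 52.8521.

DWL = €52.85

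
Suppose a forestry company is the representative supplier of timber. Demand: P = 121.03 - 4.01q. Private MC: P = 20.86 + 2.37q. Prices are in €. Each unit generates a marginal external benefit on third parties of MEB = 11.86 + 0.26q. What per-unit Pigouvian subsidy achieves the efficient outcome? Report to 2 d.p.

subsidy = €16.62 per unit

Social marginal cost = private MC − MEB = 9.00 + 2.11q.
Set SMC = demand: 9.00 + 2.11q = 121.03 - 4.01q → q* = 18.3056.
The Pigouvian subsidy equals MEB at q*: 11.86 + 0.26×18.3056 = 16.6195.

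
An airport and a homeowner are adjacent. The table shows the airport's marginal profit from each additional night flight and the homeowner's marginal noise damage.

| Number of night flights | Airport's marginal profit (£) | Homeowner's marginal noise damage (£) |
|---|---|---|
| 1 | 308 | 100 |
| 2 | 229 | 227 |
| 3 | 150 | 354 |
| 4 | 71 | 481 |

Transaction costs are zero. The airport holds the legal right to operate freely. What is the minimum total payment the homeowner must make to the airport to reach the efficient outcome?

Left alone the airport would choose level 4 (marginal profit stays positive).
Efficient level: k* = 2 (marginal profit ≥ marginal noise damage through 2).
The homeowner must at least cover the airport's forgone profit from cutting 4→2: 150 + 71 = 221.

£221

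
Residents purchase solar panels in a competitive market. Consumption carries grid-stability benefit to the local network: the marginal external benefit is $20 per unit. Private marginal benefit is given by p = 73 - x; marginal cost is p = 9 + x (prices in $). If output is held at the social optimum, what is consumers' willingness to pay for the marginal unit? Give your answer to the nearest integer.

P = $31

Social marginal benefit = demand + MEB = 93 - x.
Set SMB = MC: 93 - x = 9 + x → x* = 42.0000.
Consumer price on the demand curve at x*: 73 − 1×42.0000 = 31.0000.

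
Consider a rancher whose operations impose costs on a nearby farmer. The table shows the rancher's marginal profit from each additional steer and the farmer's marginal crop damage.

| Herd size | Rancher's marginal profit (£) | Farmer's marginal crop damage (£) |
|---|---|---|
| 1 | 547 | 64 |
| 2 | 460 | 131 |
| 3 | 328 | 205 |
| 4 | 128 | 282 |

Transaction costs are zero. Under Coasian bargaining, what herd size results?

Bargaining reaches the level where marginal profit last exceeds marginal crop damage.
That holds through level 3 (328 ≥ 205) but not at 4 (128 < 282).

3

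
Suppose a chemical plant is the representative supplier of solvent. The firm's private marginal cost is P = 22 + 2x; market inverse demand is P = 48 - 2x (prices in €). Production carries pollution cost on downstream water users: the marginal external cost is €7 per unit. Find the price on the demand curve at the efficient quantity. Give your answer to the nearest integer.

P = €39

Social marginal cost = private MC + MEC = 29 + 2x.
Set SMC = demand: 29 + 2x = 48 - 2x → x* = 4.7500.
Consumer price on the demand curve at x*: 48 − 2×4.7500 = 38.5000.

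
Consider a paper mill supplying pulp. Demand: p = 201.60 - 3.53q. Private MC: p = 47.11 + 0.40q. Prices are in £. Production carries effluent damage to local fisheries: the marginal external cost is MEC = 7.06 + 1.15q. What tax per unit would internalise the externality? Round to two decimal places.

Social marginal cost = private MC + MEC = 54.17 + 1.55q.
Set SMC = demand: 54.17 + 1.55q = 201.60 - 3.53q → q* = 29.0217.
The Pigouvian tax equals MEC at q*: 7.06 + 1.15×29.0217 = 40.4350.

tax = £40.43 per unit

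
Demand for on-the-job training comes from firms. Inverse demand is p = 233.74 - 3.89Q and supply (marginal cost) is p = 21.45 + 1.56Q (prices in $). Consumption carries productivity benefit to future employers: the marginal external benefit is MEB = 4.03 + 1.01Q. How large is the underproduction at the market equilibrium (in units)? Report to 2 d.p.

9.77 units

Market equilibrium (private): 21.45 + 1.56Q = 233.74 - 3.89Q → Q_m = 38.9523.
Social marginal benefit = demand + MEB = 237.77 - 2.88Q.
Set SMB = MC: 237.77 - 2.88Q = 21.45 + 1.56Q → Q* = 48.7207.
Gap = |38.9523 − 48.7207| = 9.7684.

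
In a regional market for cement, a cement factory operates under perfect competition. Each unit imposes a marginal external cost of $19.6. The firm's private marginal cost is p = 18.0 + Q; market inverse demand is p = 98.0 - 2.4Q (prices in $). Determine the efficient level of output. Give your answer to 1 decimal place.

Q* = 17.8

Social marginal cost = private MC + MEC = 37.6 + Q.
Set SMC = demand: 37.6 + Q = 98.0 - 2.4Q → Q* = 17.7647.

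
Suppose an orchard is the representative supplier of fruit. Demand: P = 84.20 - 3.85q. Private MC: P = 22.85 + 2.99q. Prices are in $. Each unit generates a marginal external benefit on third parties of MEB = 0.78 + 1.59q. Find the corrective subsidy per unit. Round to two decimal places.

subsidy = $19.60 per unit

Social marginal cost = private MC − MEB = 22.07 + 1.40q.
Set SMC = demand: 22.07 + 1.40q = 84.20 - 3.85q → q* = 11.8343.
The Pigouvian subsidy equals MEB at q*: 0.78 + 1.59×11.8343 = 19.5965.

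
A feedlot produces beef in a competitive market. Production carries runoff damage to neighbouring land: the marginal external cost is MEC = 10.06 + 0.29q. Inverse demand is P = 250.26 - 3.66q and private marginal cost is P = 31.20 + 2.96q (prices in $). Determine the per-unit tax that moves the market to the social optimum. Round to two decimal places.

tax = $18.83 per unit

Social marginal cost = private MC + MEC = 41.26 + 3.25q.
Set SMC = demand: 41.26 + 3.25q = 250.26 - 3.66q → q* = 30.2460.
The Pigouvian tax equals MEC at q*: 10.06 + 0.29×30.2460 = 18.8313.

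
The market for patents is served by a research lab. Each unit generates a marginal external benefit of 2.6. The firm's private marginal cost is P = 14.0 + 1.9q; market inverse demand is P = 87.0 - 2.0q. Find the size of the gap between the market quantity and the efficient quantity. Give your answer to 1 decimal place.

Market equilibrium (private): 14.0 + 1.9q = 87.0 - 2.0q → q_m = 18.7179.
Social marginal cost = private MC − MEB = 11.4 + 1.9q.
Set SMC = demand: 11.4 + 1.9q = 87.0 - 2.0q → q* = 19.3846.
Gap = |18.7179 − 19.3846| = 0.6667.

0.7 units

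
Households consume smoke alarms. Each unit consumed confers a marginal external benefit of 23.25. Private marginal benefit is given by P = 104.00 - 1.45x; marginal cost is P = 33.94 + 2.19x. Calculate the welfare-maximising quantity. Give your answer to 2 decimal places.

x* = 25.63

Social marginal benefit = demand + MEB = 127.25 - 1.45x.
Set SMB = MC: 127.25 - 1.45x = 33.94 + 2.19x → x* = 25.6346.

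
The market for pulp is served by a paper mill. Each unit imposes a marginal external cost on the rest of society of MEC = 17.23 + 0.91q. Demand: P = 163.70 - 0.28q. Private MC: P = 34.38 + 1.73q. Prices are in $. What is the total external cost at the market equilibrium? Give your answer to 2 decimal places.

Market equilibrium (private): 34.38 + 1.73q = 163.70 - 0.28q → q_m = 64.3383.
Total external cost = ∫₀^{q_m} (17.23 + 0.91q) dq = 17.23×64.3383 + ½×0.91×64.3383² = 2991.9836.

$2991.98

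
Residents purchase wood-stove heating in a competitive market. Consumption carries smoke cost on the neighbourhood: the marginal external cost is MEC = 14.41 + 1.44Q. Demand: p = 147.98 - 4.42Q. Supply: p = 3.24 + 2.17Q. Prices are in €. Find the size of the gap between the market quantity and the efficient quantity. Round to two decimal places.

5.73 units

Market equilibrium (private): 3.24 + 2.17Q = 147.98 - 4.42Q → Q_m = 21.9636.
Social marginal benefit = demand − MEC = 133.57 - 5.86Q.
Set SMB = MC: 133.57 - 5.86Q = 3.24 + 2.17Q → Q* = 16.2304.
Gap = |21.9636 − 16.2304| = 5.7332.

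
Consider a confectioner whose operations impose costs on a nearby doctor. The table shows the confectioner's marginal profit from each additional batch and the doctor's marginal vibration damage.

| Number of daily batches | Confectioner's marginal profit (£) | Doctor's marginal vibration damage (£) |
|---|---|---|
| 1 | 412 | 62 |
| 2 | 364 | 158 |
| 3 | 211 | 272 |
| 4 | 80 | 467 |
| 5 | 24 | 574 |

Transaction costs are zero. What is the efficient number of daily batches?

2

Bargaining reaches the level where marginal profit last exceeds marginal vibration damage.
That holds through level 2 (364 ≥ 158) but not at 3 (211 < 272).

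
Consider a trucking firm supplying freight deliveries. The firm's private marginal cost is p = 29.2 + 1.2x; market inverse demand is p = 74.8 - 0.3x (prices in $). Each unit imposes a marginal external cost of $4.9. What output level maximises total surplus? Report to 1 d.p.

x* = 27.1

Social marginal cost = private MC + MEC = 34.1 + 1.2x.
Set SMC = demand: 34.1 + 1.2x = 74.8 - 0.3x → x* = 27.1333.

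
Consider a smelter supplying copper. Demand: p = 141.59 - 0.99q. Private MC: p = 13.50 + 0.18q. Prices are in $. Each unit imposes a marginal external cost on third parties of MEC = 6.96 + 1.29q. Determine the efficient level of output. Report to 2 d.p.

Social marginal cost = private MC + MEC = 20.46 + 1.47q.
Set SMC = demand: 20.46 + 1.47q = 141.59 - 0.99q → q* = 49.2398.

q* = 49.24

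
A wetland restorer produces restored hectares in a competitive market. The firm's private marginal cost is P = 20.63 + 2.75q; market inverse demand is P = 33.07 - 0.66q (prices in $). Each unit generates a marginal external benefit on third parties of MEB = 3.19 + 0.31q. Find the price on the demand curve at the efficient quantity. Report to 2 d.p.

P = $29.74

Social marginal cost = private MC − MEB = 17.44 + 2.44q.
Set SMC = demand: 17.44 + 2.44q = 33.07 - 0.66q → q* = 5.0419.
Consumer price on the demand curve at q*: 33.07 − 0.66×5.0419 = 29.7423.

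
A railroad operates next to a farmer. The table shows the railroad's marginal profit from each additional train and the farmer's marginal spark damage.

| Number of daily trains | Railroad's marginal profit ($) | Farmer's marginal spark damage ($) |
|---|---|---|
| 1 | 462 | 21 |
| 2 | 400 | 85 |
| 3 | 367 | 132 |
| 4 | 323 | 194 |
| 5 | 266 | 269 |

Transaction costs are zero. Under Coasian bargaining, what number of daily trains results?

Bargaining reaches the level where marginal profit last exceeds marginal spark damage.
That holds through level 4 (323 ≥ 194) but not at 5 (266 < 269).

4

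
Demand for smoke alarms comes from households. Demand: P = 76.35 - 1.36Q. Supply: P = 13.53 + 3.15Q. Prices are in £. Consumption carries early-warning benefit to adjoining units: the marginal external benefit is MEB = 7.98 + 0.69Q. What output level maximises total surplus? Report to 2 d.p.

Social marginal benefit = demand + MEB = 84.33 - 0.67Q.
Set SMB = MC: 84.33 - 0.67Q = 13.53 + 3.15Q → Q* = 18.5340.

Q* = 18.53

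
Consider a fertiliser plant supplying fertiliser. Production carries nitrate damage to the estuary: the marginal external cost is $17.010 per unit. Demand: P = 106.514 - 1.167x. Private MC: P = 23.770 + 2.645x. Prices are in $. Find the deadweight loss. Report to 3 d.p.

Market equilibrium (private): 23.770 + 2.645x = 106.514 - 1.167x → x_m = 21.7062.
Social marginal cost = private MC + MEC = 40.780 + 2.645x.
Set SMC = demand: 40.780 + 2.645x = 106.514 - 1.167x → x* = 17.2440.
Between x* and x_m the wedge SMC − demand runs linearly from 0 to MEC(x_m), so the loss is a triangle.
DWL = ½ × 4.4622 × 17.0100 = 37.9510.

DWL = $37.951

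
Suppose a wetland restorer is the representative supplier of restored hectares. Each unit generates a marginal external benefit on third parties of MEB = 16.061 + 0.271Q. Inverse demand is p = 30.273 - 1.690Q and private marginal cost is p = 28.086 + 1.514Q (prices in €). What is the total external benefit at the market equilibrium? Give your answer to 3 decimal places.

Market equilibrium (private): 28.086 + 1.514Q = 30.273 - 1.690Q → Q_m = 0.6826.
Total external benefit = ∫₀^{Q_m} (16.061 + 0.271Q) dQ = 16.061×0.6826 + ½×0.271×0.6826² = 11.0264.

€11.026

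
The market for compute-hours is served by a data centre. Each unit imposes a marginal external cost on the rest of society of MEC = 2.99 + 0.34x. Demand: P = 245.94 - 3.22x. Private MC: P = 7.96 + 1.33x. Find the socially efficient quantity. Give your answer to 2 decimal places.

Social marginal cost = private MC + MEC = 10.95 + 1.67x.
Set SMC = demand: 10.95 + 1.67x = 245.94 - 3.22x → x* = 48.0552.

x* = 48.06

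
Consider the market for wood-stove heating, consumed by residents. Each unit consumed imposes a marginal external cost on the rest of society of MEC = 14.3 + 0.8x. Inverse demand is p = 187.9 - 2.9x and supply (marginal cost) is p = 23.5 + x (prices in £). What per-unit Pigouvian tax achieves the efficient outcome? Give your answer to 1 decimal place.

tax = £39.8 per unit

Social marginal benefit = demand − MEC = 173.6 - 3.7x.
Set SMB = MC: 173.6 - 3.7x = 23.5 + x → x* = 31.9362.
The Pigouvian tax equals MEC at x*: 14.3 + 0.8×31.9362 = 39.8490.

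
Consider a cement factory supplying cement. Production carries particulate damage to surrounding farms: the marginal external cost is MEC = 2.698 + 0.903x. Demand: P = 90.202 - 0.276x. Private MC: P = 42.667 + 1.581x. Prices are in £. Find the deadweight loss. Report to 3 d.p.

DWL = £120.706

Market equilibrium (private): 42.667 + 1.581x = 90.202 - 0.276x → x_m = 25.5977.
Social marginal cost = private MC + MEC = 45.365 + 2.484x.
Set SMC = demand: 45.365 + 2.484x = 90.202 - 0.276x → x* = 16.2453.
Height of the DWL triangle at x_m is SMC(x_m) − demand(x_m) = MEC(x_m) = 25.8128.
DWL = ½ × 9.3524 × 25.8128 = 120.7058.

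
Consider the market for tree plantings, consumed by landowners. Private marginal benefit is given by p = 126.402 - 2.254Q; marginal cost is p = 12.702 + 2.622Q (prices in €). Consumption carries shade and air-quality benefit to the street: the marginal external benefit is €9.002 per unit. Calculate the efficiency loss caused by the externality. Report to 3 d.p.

DWL = €8.310

Market equilibrium (private): 12.702 + 2.622Q = 126.402 - 2.254Q → Q_m = 23.3183.
Social marginal benefit = demand + MEB = 135.404 - 2.254Q.
Set SMB = MC: 135.404 - 2.254Q = 12.702 + 2.622Q → Q* = 25.1645.
Between Q* and Q_m the wedge SMB − MC runs linearly from 0 to MEB(Q_m), so the loss is a triangle.
DWL = ½ × 1.8462 × 9.0020 = 8.3097.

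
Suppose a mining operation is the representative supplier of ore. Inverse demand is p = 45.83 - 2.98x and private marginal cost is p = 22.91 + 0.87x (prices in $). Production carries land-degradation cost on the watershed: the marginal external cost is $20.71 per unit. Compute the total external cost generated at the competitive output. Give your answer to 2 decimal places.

Market equilibrium (private): 22.91 + 0.87x = 45.83 - 2.98x → x_m = 5.9532.
Total external cost = MEC × x_m = 20.71 × 5.9532 = 123.2908.

$123.29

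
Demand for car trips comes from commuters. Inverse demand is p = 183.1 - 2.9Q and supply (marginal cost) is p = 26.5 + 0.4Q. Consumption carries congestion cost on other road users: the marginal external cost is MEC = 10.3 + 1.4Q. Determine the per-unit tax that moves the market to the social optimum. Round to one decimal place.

Social marginal benefit = demand − MEC = 172.8 - 4.3Q.
Set SMB = MC: 172.8 - 4.3Q = 26.5 + 0.4Q → Q* = 31.1277.
The Pigouvian tax equals MEC at Q*: 10.3 + 1.4×31.1277 = 53.8788.

tax = 53.9 per unit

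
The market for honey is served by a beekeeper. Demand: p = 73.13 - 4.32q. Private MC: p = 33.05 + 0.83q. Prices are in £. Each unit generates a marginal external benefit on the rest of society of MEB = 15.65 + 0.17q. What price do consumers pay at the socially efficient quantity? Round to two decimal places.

Social marginal cost = private MC − MEB = 17.40 + 0.66q.
Set SMC = demand: 17.40 + 0.66q = 73.13 - 4.32q → q* = 11.1908.
Consumer price on the demand curve at q*: 73.13 − 4.32×11.1908 = 24.7857.

P = £24.79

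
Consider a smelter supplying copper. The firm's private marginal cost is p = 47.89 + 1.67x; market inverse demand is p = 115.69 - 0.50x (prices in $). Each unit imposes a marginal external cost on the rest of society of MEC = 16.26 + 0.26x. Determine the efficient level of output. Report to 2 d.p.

Social marginal cost = private MC + MEC = 64.15 + 1.93x.
Set SMC = demand: 64.15 + 1.93x = 115.69 - 0.50x → x* = 21.2099.

x* = 21.21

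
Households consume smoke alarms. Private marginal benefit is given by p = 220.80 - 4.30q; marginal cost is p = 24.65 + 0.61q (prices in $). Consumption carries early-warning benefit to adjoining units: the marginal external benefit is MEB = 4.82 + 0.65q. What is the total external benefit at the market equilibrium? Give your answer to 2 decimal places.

$711.23

Market equilibrium (private): 24.65 + 0.61q = 220.80 - 4.30q → q_m = 39.9491.
Total external benefit = ∫₀^{q_m} (4.82 + 0.65q) dq = 4.82×39.9491 + ½×0.65×39.9491² = 711.2321.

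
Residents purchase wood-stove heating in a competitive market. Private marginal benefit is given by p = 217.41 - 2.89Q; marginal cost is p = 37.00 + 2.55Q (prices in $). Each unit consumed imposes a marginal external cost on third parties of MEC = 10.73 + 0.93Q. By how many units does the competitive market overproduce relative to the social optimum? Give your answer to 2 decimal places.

6.53 units

Market equilibrium (private): 37.00 + 2.55Q = 217.41 - 2.89Q → Q_m = 33.1636.
Social marginal benefit = demand − MEC = 206.68 - 3.82Q.
Set SMB = MC: 206.68 - 3.82Q = 37.00 + 2.55Q → Q* = 26.6374.
Gap = |33.1636 − 26.6374| = 6.5262.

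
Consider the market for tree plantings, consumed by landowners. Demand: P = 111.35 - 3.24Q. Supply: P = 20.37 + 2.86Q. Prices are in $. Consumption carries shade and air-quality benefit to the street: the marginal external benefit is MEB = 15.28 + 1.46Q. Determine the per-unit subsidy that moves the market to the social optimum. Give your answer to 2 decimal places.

Social marginal benefit = demand + MEB = 126.63 - 1.78Q.
Set SMB = MC: 126.63 - 1.78Q = 20.37 + 2.86Q → Q* = 22.9009.
The Pigouvian subsidy equals MEB at Q*: 15.28 + 1.46×22.9009 = 48.7153.

subsidy = $48.72 per unit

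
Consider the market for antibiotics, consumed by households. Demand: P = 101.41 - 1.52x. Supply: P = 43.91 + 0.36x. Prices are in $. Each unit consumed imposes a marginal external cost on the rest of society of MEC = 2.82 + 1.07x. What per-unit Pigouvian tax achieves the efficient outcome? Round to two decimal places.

Social marginal benefit = demand − MEC = 98.59 - 2.59x.
Set SMB = MC: 98.59 - 2.59x = 43.91 + 0.36x → x* = 18.5356.
The Pigouvian tax equals MEC at x*: 2.82 + 1.07×18.5356 = 22.6531.

tax = $22.65 per unit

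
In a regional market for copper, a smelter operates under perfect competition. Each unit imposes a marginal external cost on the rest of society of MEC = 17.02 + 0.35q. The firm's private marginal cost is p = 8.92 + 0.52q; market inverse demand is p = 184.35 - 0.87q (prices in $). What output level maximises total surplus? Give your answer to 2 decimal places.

Social marginal cost = private MC + MEC = 25.94 + 0.87q.
Set SMC = demand: 25.94 + 0.87q = 184.35 - 0.87q → q* = 91.0402.

q* = 91.04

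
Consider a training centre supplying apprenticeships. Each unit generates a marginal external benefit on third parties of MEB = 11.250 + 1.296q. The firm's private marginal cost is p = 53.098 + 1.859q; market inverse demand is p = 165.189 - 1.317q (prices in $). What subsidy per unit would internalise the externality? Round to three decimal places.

Social marginal cost = private MC − MEB = 41.848 + 0.563q.
Set SMC = demand: 41.848 + 0.563q = 165.189 - 1.317q → q* = 65.6069.
The Pigouvian subsidy equals MEB at q*: 11.250 + 1.296×65.6069 = 96.2765.

subsidy = $96.277 per unit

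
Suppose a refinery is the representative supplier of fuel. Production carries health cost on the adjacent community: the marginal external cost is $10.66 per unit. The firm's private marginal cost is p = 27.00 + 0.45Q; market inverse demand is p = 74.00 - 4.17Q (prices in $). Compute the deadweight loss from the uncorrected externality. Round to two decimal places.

DWL = $12.30

Market equilibrium (private): 27.00 + 0.45Q = 74.00 - 4.17Q → Q_m = 10.1732.
Social marginal cost = private MC + MEC = 37.66 + 0.45Q.
Set SMC = demand: 37.66 + 0.45Q = 74.00 - 4.17Q → Q* = 7.8658.
The loss is the area between SMC and demand from Q* to Q_m; with linear curves that's a triangle of height MEC(Q_m).
DWL = ½ × 2.3074 × 10.6600 = 12.2984.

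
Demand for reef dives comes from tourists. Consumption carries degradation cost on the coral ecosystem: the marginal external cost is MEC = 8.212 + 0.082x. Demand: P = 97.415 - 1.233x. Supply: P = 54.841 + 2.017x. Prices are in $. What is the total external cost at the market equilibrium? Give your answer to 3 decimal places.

$114.610

Market equilibrium (private): 54.841 + 2.017x = 97.415 - 1.233x → x_m = 13.0997.
Total external cost = ∫₀^{x_m} (8.212 + 0.082x) dx = 8.212×13.0997 + ½×0.082×13.0997² = 114.6104.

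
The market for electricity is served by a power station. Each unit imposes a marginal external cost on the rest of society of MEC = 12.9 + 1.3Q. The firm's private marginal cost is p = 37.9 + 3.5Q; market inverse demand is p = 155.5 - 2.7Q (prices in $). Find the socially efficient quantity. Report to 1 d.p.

Social marginal cost = private MC + MEC = 50.8 + 4.8Q.
Set SMC = demand: 50.8 + 4.8Q = 155.5 - 2.7Q → Q* = 13.9600.

Q* = 14.0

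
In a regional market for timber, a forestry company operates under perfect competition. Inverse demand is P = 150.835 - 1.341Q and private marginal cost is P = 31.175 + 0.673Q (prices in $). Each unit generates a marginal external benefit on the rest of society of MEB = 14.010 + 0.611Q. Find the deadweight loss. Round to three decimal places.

DWL = $902.102

Market equilibrium (private): 31.175 + 0.673Q = 150.835 - 1.341Q → Q_m = 59.4141.
Social marginal cost = private MC − MEB = 17.165 + 0.062Q.
Set SMC = demand: 17.165 + 0.062Q = 150.835 - 1.341Q → Q* = 95.2744.
Between Q* and Q_m the wedge demand − SMC runs linearly from 0 to MEB(Q_m), so the loss is a triangle.
DWL = ½ × 35.8603 × 50.3120 = 902.1017.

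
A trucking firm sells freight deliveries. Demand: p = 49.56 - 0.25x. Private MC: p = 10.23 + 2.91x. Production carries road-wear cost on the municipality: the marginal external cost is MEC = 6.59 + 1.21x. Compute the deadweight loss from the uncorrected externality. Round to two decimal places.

Market equilibrium (private): 10.23 + 2.91x = 49.56 - 0.25x → x_m = 12.4462.
Social marginal cost = private MC + MEC = 16.82 + 4.12x.
Set SMC = demand: 16.82 + 4.12x = 49.56 - 0.25x → x* = 7.4920.
The welfare-loss triangle has base |x_m − x*| and height MEC(x_m) (the vertical gap between SMC and demand is zero at x* and MEC at x_m).
DWL = ½ × 4.9542 × 21.6499 = 53.6290.

DWL = 53.63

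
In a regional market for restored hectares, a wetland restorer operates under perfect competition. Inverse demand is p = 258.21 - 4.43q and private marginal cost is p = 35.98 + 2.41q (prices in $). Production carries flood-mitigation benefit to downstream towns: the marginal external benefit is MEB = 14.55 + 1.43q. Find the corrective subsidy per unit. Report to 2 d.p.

Social marginal cost = private MC − MEB = 21.43 + 0.98q.
Set SMC = demand: 21.43 + 0.98q = 258.21 - 4.43q → q* = 43.7671.
The Pigouvian subsidy equals MEB at q*: 14.55 + 1.43×43.7671 = 77.1370.

subsidy = $77.14 per unit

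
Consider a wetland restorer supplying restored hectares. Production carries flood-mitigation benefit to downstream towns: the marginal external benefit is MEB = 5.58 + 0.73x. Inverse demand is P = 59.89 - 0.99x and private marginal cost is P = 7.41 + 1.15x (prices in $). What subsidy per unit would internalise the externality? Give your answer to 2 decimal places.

subsidy = $35.64 per unit

Social marginal cost = private MC − MEB = 1.83 + 0.42x.
Set SMC = demand: 1.83 + 0.42x = 59.89 - 0.99x → x* = 41.1773.
The Pigouvian subsidy equals MEB at x*: 5.58 + 0.73×41.1773 = 35.6394.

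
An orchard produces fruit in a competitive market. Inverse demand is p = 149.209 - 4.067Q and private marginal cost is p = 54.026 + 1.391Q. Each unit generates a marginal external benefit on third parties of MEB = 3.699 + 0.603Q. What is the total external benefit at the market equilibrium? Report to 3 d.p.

156.201

Market equilibrium (private): 54.026 + 1.391Q = 149.209 - 4.067Q → Q_m = 17.4392.
Total external benefit = ∫₀^{Q_m} (3.699 + 0.603Q) dQ = 3.699×17.4392 + ½×0.603×17.4392² = 156.2015.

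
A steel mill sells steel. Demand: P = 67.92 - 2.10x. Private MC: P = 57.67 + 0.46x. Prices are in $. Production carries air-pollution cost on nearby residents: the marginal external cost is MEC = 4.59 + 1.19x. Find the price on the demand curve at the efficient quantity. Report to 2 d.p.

Social marginal cost = private MC + MEC = 62.26 + 1.65x.
Set SMC = demand: 62.26 + 1.65x = 67.92 - 2.10x → x* = 1.5093.
Consumer price on the demand curve at x*: 67.92 − 2.10×1.5093 = 64.7505.

P = $64.75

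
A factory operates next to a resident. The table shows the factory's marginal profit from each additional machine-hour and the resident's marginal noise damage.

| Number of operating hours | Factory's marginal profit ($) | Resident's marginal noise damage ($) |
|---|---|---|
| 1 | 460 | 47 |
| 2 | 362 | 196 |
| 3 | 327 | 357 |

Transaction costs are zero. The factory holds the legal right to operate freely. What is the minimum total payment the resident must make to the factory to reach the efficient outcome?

Left alone the factory would choose level 3 (marginal profit stays positive).
Efficient level: k* = 2 (marginal profit ≥ marginal noise damage through 2).
The resident must at least cover the factory's forgone profit from cutting 3→2: 327 = 327.

$327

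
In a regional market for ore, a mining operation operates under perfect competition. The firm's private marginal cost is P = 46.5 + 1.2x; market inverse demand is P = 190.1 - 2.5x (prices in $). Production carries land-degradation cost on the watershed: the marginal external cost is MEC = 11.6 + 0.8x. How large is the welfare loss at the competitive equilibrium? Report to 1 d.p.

Market equilibrium (private): 46.5 + 1.2x = 190.1 - 2.5x → x_m = 38.8108.
Social marginal cost = private MC + MEC = 58.1 + 2.0x.
Set SMC = demand: 58.1 + 2.0x = 190.1 - 2.5x → x* = 29.3333.
The welfare-loss triangle has base |x_m − x*| and height MEC(x_m) (the vertical gap between SMC and demand is zero at x* and MEC at x_m).
DWL = ½ × 9.4775 × 42.6486 = 202.1011.

DWL = $202.1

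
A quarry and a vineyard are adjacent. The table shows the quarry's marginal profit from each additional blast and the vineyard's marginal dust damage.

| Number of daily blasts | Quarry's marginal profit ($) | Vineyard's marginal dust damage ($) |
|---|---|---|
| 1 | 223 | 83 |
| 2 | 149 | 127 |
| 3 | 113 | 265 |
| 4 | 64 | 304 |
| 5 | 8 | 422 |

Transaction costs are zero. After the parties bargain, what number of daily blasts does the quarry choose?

2

Bargaining reaches the level where marginal profit last exceeds marginal dust damage.
That holds through level 2 (149 ≥ 127) but not at 3 (113 < 265).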